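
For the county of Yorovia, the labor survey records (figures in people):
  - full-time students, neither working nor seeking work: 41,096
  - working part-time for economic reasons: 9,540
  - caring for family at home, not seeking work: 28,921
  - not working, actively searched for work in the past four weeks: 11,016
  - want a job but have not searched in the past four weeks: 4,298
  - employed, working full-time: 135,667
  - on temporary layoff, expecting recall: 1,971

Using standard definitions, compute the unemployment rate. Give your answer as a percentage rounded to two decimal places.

Employed = 9,540 + 135,667 = 145,207 (anyone who worked, including part-time for economic reasons, counts as employed).
Unemployed = 11,016 + 1,971 = 12,987 (jobless and actively searching, or on temporary layoff).
Labor force = 145,207 + 12,987 = 158,194.
Unemployment rate = 12,987 / 158,194 = 8.21%.

Unemployment rate ≈ 8.21%.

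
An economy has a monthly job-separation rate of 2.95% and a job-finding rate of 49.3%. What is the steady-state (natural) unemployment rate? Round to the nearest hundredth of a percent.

Steady-state unemployment rate ≈ 5.65%.

At steady state the flows balance: s·E = f·U, so U/(E+U) = s/(s+f).
u* = 2.95 / (2.95 + 49.3) = 2.95 / 52.25 = 5.65%.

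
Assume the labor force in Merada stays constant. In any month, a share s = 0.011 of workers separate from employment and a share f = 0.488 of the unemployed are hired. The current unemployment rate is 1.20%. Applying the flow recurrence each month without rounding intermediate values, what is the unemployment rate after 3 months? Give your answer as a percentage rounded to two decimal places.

With a fixed labor force, u_{t+1} = u_t + s·(1−u_t) − f·u_t = u_t·(1−s−f) + s.
Here 1−s−f = 0.501 and s = 0.011.
u_1 = 0.012000 × 0.501 + 0.011 = 0.017012.
u_2 = 0.017012 × 0.501 + 0.011 = 0.019523.
u_3 = 0.019523 × 0.501 + 0.011 = 0.020781.

Unemployment rate after three months ≈ 2.08%.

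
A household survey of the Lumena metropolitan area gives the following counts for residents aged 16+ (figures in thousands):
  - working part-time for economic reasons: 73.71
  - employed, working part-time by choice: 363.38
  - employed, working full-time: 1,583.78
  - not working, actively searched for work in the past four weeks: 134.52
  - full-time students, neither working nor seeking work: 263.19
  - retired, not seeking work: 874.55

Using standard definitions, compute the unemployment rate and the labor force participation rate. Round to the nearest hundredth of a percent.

Unemployment rate ≈ 6.24%; labor force participation rate ≈ 65.45%.

Employed = 73.71 + 363.38 + 1,583.78 = 2,020.87 thousand (anyone who worked, including part-time for economic reasons, counts as employed).
Unemployed = 134.52 thousand.
Labor force = 2,020.87 + 134.52 = 2,155.39 thousand.
Not in labor force = 263.19 + 874.55 = 1,137.74 thousand (those not working and not actively searching are outside the labor force).
Civilian working-age population = 2,155.39 + 1,137.74 = 3,293.13 thousand.
Unemployment rate = 134.52 / 2,155.39 = 6.24%.
Labor force participation rate = 2,155.39 / 3,293.13 = 65.45%.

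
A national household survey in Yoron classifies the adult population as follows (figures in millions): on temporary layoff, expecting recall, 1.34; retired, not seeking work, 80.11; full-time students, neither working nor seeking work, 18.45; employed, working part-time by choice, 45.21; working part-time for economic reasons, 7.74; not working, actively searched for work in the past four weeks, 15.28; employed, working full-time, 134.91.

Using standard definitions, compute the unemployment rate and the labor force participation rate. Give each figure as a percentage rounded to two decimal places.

Employed = 45.21 + 7.74 + 134.91 = 187.86 million (anyone who worked, including part-time for economic reasons, counts as employed).
Unemployed = 1.34 + 15.28 = 16.62 million (jobless and actively searching, or on temporary layoff).
Labor force = 187.86 + 16.62 = 204.48 million.
Not in labor force = 80.11 + 18.45 = 98.56 million (those not working and not actively searching are outside the labor force).
Civilian working-age population = 204.48 + 98.56 = 303.04 million.
Unemployment rate = 16.62 / 204.48 = 8.13%.
Labor force participation rate = 204.48 / 303.04 = 67.48%.

Unemployment rate ≈ 8.13%; labor force participation rate ≈ 67.48%.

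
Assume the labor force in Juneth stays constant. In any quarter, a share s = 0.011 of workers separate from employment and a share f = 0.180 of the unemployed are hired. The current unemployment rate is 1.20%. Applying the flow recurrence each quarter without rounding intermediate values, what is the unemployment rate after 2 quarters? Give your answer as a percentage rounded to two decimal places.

Unemployment rate after two quarters ≈ 2.78%.

With a fixed labor force, u_{t+1} = u_t + s·(1−u_t) − f·u_t = u_t·(1−s−f) + s.
Here 1−s−f = 0.809 and s = 0.011.
u_1 = 0.012000 × 0.809 + 0.011 = 0.020708.
u_2 = 0.020708 × 0.809 + 0.011 = 0.027753.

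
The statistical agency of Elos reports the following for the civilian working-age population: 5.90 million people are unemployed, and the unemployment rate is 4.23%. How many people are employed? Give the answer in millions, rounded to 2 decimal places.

About 133.58 million are employed.

Labor force = U / u = 5.90 / 0.0423 ≈ 139.48 million.
Employed = labor force − unemployed = 139.48 − 5.90 = 133.58 million.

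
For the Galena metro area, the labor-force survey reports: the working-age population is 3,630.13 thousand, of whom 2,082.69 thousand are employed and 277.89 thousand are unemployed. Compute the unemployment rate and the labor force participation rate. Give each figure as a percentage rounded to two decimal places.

Labor force = employed + unemployed = 2,082.69 + 277.89 = 2,360.58 thousand.
Unemployment rate = 277.89 / 2,360.58 = 11.77%.
Labor force participation rate = 2,360.58 / 3,630.13 = 65.03%.

Unemployment rate ≈ 11.77%; labor force participation rate ≈ 65.03%.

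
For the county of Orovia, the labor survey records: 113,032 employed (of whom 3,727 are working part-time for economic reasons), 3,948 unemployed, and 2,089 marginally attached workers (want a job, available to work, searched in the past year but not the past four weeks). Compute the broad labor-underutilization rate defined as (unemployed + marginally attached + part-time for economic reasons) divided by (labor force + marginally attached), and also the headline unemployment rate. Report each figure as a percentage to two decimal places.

Broad underutilization rate ≈ 8.20%; headline unemployment rate ≈ 3.37%.

Labor force = 113,032 + 3,948 = 116,980.
Numerator = 3,948 + 2,089 + 3,727 = 9,764.
Denominator = 116,980 + 2,089 = 119,069.
Broad rate = 9,764 / 119,069 = 8.20%.
Headline unemployment rate = 3,948 / 116,980 = 3.37%.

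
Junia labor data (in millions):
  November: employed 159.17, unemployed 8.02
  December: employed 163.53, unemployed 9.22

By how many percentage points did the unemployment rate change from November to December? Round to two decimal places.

The unemployment rate changed by +0.54 percentage points.

November: labor force = 159.17 + 8.02 = 167.19; u = 8.02/167.19 = 4.80%.
December: labor force = 163.53 + 9.22 = 172.75; u = 9.22/172.75 = 5.34%.
Change = 5.34% − 4.80% = +0.54 pp.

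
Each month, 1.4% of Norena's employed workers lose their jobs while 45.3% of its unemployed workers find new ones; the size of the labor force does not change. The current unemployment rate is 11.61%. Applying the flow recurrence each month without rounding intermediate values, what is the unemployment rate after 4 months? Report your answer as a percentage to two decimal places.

Unemployment rate after four months ≈ 3.69%.

With a fixed labor force, u_{t+1} = u_t + s·(1−u_t) − f·u_t = u_t·(1−s−f) + s.
Here 1−s−f = 0.533 and s = 0.014.
u_1 = 0.116100 × 0.533 + 0.014 = 0.075881.
u_2 = 0.075881 × 0.533 + 0.014 = 0.054445.
u_3 = 0.054445 × 0.533 + 0.014 = 0.043019.
u_4 = 0.043019 × 0.533 + 0.014 = 0.036929.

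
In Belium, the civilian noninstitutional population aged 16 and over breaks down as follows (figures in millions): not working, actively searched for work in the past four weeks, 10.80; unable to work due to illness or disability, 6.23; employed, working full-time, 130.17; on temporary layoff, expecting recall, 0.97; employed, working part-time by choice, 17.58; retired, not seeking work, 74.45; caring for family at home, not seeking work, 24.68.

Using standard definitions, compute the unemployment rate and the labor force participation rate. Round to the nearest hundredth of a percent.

Unemployment rate ≈ 7.38%; labor force participation rate ≈ 60.22%.

Employed = 130.17 + 17.58 = 147.75 million.
Unemployed = 10.80 + 0.97 = 11.77 million (jobless and actively searching, or on temporary layoff).
Labor force = 147.75 + 11.77 = 159.52 million.
Not in labor force = 6.23 + 74.45 + 24.68 = 105.36 million (those not working and not actively searching are outside the labor force).
Civilian working-age population = 159.52 + 105.36 = 264.88 million.
Unemployment rate = 11.77 / 159.52 = 7.38%.
Labor force participation rate = 159.52 / 264.88 = 60.22%.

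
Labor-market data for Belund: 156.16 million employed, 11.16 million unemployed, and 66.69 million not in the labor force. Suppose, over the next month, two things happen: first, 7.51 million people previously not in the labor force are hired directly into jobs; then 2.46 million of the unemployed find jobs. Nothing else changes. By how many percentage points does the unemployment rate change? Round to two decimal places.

The unemployment rate changes by −1.69 percentage points.

Initially, labor force = 156.16 + 11.16 = 167.32 million, so u = 11.16/167.32 = 6.67%.
After the first change, employed and labor force both rise by 7.51; unemployed unchanged → E = 163.67, U = 11.16, labor force = 174.83 million.
After the second change, unemployed falls and employed rises by 2.46; labor force unchanged → E = 166.13, U = 8.70, labor force = 174.83 million.
New unemployment rate = 8.70 / 174.83 = 4.98%.
Change = 4.98% − 6.67% = −1.69 percentage points.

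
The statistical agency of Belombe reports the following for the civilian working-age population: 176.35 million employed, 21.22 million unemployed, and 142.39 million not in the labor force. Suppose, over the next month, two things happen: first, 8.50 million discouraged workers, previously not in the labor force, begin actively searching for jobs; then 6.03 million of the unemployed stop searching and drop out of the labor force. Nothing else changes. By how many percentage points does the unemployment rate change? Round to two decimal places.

The unemployment rate changes by +1.10 percentage points.

Initially, labor force = 176.35 + 21.22 = 197.57 million, so u = 21.22/197.57 = 10.74%.
After the first change, unemployed and labor force both rise by 8.50 → E = 176.35, U = 29.72, labor force = 206.07 million.
After the second change, unemployed and labor force both fall by 6.03 → E = 176.35, U = 23.69, labor force = 200.04 million.
New unemployment rate = 23.69 / 200.04 = 11.84%.
Change = 11.84% − 10.74% = +1.10 percentage points.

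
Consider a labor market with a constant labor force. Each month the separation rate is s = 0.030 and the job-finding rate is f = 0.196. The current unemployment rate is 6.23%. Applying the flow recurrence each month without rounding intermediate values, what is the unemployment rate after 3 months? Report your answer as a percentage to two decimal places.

Unemployment rate after three months ≈ 10.01%.

With a fixed labor force, u_{t+1} = u_t + s·(1−u_t) − f·u_t = u_t·(1−s−f) + s.
Here 1−s−f = 0.774 and s = 0.030.
u_1 = 0.062300 × 0.774 + 0.030 = 0.078220.
u_2 = 0.078220 × 0.774 + 0.030 = 0.090542.
u_3 = 0.090542 × 0.774 + 0.030 = 0.100080.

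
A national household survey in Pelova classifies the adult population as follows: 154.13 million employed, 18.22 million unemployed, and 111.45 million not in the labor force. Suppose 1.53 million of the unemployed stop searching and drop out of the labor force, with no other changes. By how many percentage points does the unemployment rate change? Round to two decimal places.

Initially, labor force = 154.13 + 18.22 = 172.35 million, so u = 18.22/172.35 = 10.57%.
After the change, unemployed and labor force both fall by 1.53 → E = 154.13, U = 16.69, labor force = 170.82 million.
New unemployment rate = 16.69 / 170.82 = 9.77%.
Change = 9.77% − 10.57% = −0.80 percentage points.

The unemployment rate changes by −0.80 percentage points.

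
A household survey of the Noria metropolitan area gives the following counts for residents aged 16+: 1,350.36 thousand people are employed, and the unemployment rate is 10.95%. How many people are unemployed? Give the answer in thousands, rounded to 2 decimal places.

Let U be the number unemployed. The labor force is E + U, and U/(E+U) = 0.1095.
So U = 0.1095 × 1,350.36 / (1 − 0.1095) = 147.8644 / 0.8905 ≈ 166.05 thousand.

About 166.05 thousand are unemployed.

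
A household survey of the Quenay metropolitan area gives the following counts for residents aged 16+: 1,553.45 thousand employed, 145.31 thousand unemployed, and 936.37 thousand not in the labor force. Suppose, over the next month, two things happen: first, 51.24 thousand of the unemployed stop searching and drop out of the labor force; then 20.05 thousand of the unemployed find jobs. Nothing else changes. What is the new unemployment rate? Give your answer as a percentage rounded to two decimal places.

New unemployment rate ≈ 4.49%.

Initially, labor force = 1,553.45 + 145.31 = 1,698.76 thousand, so u = 145.31/1,698.76 = 8.55%.
After the first change, unemployed and labor force both fall by 51.24 → E = 1,553.45, U = 94.07, labor force = 1,647.52 thousand.
After the second change, unemployed falls and employed rises by 20.05; labor force unchanged → E = 1,573.50, U = 74.02, labor force = 1,647.52 thousand.
New unemployment rate = 74.02 / 1,647.52 = 4.49%.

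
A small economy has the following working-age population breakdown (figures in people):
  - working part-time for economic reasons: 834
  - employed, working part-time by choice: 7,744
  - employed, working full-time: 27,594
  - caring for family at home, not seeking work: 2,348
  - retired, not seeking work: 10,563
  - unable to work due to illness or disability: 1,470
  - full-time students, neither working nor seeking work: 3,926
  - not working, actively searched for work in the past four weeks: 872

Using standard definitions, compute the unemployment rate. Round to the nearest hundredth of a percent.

Employed = 834 + 7,744 + 27,594 = 36,172 (anyone who worked, including part-time for economic reasons, counts as employed).
Unemployed = 872.
Labor force = 36,172 + 872 = 37,044.
Unemployment rate = 872 / 37,044 = 2.35%.

Unemployment rate ≈ 2.35%.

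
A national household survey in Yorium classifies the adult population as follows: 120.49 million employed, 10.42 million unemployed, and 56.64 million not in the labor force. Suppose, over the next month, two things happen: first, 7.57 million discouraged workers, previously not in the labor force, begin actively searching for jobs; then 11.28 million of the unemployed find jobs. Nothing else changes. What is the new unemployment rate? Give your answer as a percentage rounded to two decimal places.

Initially, labor force = 120.49 + 10.42 = 130.91 million, so u = 10.42/130.91 = 7.96%.
After the first change, unemployed and labor force both rise by 7.57 → E = 120.49, U = 17.99, labor force = 138.48 million.
After the second change, unemployed falls and employed rises by 11.28; labor force unchanged → E = 131.77, U = 6.71, labor force = 138.48 million.
New unemployment rate = 6.71 / 138.48 = 4.85%.

New unemployment rate ≈ 4.85%.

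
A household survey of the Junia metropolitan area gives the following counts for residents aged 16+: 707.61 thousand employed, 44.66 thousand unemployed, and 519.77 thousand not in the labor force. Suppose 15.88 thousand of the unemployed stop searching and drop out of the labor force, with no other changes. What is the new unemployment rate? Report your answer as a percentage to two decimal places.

New unemployment rate ≈ 3.91%.

Initially, labor force = 707.61 + 44.66 = 752.27 thousand, so u = 44.66/752.27 = 5.94%.
After the change, unemployed and labor force both fall by 15.88 → E = 707.61, U = 28.78, labor force = 736.39 thousand.
New unemployment rate = 28.78 / 736.39 = 3.91%.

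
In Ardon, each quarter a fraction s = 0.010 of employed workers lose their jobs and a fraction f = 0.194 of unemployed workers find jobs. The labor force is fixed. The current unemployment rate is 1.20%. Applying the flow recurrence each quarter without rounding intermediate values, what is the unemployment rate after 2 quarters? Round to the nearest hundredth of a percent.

With a fixed labor force, u_{t+1} = u_t + s·(1−u_t) − f·u_t = u_t·(1−s−f) + s.
Here 1−s−f = 0.796 and s = 0.010.
u_1 = 0.012000 × 0.796 + 0.010 = 0.019552.
u_2 = 0.019552 × 0.796 + 0.010 = 0.025563.

Unemployment rate after two quarters ≈ 2.56%.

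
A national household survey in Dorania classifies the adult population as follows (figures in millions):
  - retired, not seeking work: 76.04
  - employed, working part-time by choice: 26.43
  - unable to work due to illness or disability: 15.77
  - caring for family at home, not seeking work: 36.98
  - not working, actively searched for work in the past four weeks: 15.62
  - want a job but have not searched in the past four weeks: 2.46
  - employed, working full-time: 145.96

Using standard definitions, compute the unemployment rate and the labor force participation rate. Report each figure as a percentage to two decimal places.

Employed = 26.43 + 145.96 = 172.39 million.
Unemployed = 15.62 million.
Labor force = 172.39 + 15.62 = 188.01 million.
Not in labor force = 76.04 + 15.77 + 36.98 + 2.46 = 131.25 million (those not working and not actively searching are outside the labor force — including those who want a job but have given up searching).
Civilian working-age population = 188.01 + 131.25 = 319.26 million.
Unemployment rate = 15.62 / 188.01 = 8.31%.
Labor force participation rate = 188.01 / 319.26 = 58.89%.

Unemployment rate ≈ 8.31%; labor force participation rate ≈ 58.89%.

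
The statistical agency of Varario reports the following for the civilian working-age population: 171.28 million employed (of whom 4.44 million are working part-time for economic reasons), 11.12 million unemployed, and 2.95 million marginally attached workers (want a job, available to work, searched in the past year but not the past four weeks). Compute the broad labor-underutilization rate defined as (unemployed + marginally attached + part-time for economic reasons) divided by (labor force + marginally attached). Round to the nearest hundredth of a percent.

Broad underutilization rate ≈ 9.99%.

Labor force = 171.28 + 11.12 = 182.40 million.
Numerator = 11.12 + 2.95 + 4.44 = 18.51 million.
Denominator = 182.40 + 2.95 = 185.35 million.
Broad rate = 18.51 / 185.35 = 9.99%.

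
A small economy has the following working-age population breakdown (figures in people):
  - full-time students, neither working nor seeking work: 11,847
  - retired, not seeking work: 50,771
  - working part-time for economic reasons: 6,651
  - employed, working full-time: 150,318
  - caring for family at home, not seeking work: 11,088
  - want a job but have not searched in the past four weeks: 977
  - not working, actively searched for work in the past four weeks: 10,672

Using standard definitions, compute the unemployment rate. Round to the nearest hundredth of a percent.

Employed = 6,651 + 150,318 = 156,969 (anyone who worked, including part-time for economic reasons, counts as employed).
Unemployed = 10,672.
Labor force = 156,969 + 10,672 = 167,641.
Unemployment rate = 10,672 / 167,641 = 6.37%.

Unemployment rate ≈ 6.37%.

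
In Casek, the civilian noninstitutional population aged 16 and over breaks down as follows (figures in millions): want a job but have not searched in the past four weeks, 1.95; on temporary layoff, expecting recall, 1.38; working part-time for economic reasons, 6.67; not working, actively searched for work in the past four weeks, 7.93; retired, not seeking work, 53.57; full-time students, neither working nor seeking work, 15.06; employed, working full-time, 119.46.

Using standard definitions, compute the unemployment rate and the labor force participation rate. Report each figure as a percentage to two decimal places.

Employed = 6.67 + 119.46 = 126.13 million (anyone who worked, including part-time for economic reasons, counts as employed).
Unemployed = 1.38 + 7.93 = 9.31 million (jobless and actively searching, or on temporary layoff).
Labor force = 126.13 + 9.31 = 135.44 million.
Not in labor force = 1.95 + 53.57 + 15.06 = 70.58 million (those not working and not actively searching are outside the labor force — including those who want a job but have given up searching).
Civilian working-age population = 135.44 + 70.58 = 206.02 million.
Unemployment rate = 9.31 / 135.44 = 6.87%.
Labor force participation rate = 135.44 / 206.02 = 65.74%.

Unemployment rate ≈ 6.87%; labor force participation rate ≈ 65.74%.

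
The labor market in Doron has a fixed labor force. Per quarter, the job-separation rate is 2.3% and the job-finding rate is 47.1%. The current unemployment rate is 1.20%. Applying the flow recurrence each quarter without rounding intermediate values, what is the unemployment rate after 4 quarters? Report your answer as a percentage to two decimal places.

Unemployment rate after four quarters ≈ 4.43%.

With a fixed labor force, u_{t+1} = u_t + s·(1−u_t) − f·u_t = u_t·(1−s−f) + s.
Here 1−s−f = 0.506 and s = 0.023.
u_1 = 0.012000 × 0.506 + 0.023 = 0.029072.
u_2 = 0.029072 × 0.506 + 0.023 = 0.037710.
u_3 = 0.037710 × 0.506 + 0.023 = 0.042081.
u_4 = 0.042081 × 0.506 + 0.023 = 0.044293.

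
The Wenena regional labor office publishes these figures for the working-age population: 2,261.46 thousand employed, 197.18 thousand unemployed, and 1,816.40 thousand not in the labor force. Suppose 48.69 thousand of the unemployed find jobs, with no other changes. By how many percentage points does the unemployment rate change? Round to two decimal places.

The unemployment rate changes by −1.98 percentage points.

Initially, labor force = 2,261.46 + 197.18 = 2,458.64 thousand, so u = 197.18/2,458.64 = 8.02%.
After the change, unemployed falls and employed rises by 48.69; labor force unchanged → E = 2,310.15, U = 148.49, labor force = 2,458.64 thousand.
New unemployment rate = 148.49 / 2,458.64 = 6.04%.
Change = 6.04% − 8.02% = −1.98 percentage points.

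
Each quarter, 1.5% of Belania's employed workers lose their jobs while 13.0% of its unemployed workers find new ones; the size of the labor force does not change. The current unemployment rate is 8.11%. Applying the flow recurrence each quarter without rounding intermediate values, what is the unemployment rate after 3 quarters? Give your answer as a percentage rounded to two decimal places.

With a fixed labor force, u_{t+1} = u_t + s·(1−u_t) − f·u_t = u_t·(1−s−f) + s.
Here 1−s−f = 0.855 and s = 0.015.
u_1 = 0.081100 × 0.855 + 0.015 = 0.084340.
u_2 = 0.084340 × 0.855 + 0.015 = 0.087111.
u_3 = 0.087111 × 0.855 + 0.015 = 0.089480.

Unemployment rate after three quarters ≈ 8.95%.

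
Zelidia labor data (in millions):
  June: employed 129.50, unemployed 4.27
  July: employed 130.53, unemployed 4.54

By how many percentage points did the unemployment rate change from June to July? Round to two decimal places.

The unemployment rate changed by +0.17 percentage points.

June: labor force = 129.50 + 4.27 = 133.77; u = 4.27/133.77 = 3.19%.
July: labor force = 130.53 + 4.54 = 135.07; u = 4.54/135.07 = 3.36%.
Change = 3.36% − 3.19% = +0.17 pp.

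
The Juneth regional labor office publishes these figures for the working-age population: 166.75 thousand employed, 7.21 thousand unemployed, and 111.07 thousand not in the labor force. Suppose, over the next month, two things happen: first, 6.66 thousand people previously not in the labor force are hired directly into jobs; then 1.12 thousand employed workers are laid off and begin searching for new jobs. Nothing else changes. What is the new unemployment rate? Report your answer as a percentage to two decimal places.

Initially, labor force = 166.75 + 7.21 = 173.96 thousand, so u = 7.21/173.96 = 4.14%.
After the first change, employed and labor force both rise by 6.66; unemployed unchanged → E = 173.41, U = 7.21, labor force = 180.62 thousand.
After the second change, employed falls and unemployed rises by 1.12; labor force unchanged → E = 172.29, U = 8.33, labor force = 180.62 thousand.
New unemployment rate = 8.33 / 180.62 = 4.61%.

New unemployment rate ≈ 4.61%.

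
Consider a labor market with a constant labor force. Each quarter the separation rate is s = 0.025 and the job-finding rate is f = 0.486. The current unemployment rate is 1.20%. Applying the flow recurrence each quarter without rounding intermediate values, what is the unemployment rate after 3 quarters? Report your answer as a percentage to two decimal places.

Unemployment rate after three quarters ≈ 4.46%.

With a fixed labor force, u_{t+1} = u_t + s·(1−u_t) − f·u_t = u_t·(1−s−f) + s.
Here 1−s−f = 0.489 and s = 0.025.
u_1 = 0.012000 × 0.489 + 0.025 = 0.030868.
u_2 = 0.030868 × 0.489 + 0.025 = 0.040094.
u_3 = 0.040094 × 0.489 + 0.025 = 0.044606.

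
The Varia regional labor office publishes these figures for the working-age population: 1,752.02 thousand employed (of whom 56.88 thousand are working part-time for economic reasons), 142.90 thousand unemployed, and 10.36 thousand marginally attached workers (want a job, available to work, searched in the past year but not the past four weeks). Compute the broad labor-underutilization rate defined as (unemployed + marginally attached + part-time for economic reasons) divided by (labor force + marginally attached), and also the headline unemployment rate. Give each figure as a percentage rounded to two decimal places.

Labor force = 1,752.02 + 142.90 = 1,894.92 thousand.
Numerator = 142.90 + 10.36 + 56.88 = 210.14 thousand.
Denominator = 1,894.92 + 10.36 = 1,905.28 thousand.
Broad rate = 210.14 / 1,905.28 = 11.03%.
Headline unemployment rate = 142.90 / 1,894.92 = 7.54%.

Broad underutilization rate ≈ 11.03%; headline unemployment rate ≈ 7.54%.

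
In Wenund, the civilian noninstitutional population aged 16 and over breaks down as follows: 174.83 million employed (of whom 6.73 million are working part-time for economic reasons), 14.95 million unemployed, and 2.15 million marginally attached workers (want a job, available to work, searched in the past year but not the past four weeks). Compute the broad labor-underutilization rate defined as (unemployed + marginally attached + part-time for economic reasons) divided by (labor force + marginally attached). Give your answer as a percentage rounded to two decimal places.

Broad underutilization rate ≈ 12.42%.

Labor force = 174.83 + 14.95 = 189.78 million.
Numerator = 14.95 + 2.15 + 6.73 = 23.83 million.
Denominator = 189.78 + 2.15 = 191.93 million.
Broad rate = 23.83 / 191.93 = 12.42%.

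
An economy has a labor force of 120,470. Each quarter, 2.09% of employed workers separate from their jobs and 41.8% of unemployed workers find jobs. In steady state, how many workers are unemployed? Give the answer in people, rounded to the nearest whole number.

About 5,737 are unemployed in steady state.

Steady-state unemployment rate u* = s/(s+f) = 2.09/(2.09+41.8) = 0.047619.
Unemployed = u* × labor force = 0.047619 × 120,470 ≈ 5,737.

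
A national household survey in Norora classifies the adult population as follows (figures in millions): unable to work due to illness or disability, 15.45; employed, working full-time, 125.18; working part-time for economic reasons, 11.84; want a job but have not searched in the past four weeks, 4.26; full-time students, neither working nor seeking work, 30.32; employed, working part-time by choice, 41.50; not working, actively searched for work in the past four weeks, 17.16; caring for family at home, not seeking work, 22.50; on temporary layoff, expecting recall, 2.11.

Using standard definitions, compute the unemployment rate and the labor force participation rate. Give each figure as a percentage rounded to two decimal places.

Unemployment rate ≈ 9.74%; labor force participation rate ≈ 73.17%.

Employed = 125.18 + 11.84 + 41.50 = 178.52 million (anyone who worked, including part-time for economic reasons, counts as employed).
Unemployed = 17.16 + 2.11 = 19.27 million (jobless and actively searching, or on temporary layoff).
Labor force = 178.52 + 19.27 = 197.79 million.
Not in labor force = 15.45 + 4.26 + 30.32 + 22.50 = 72.53 million (those not working and not actively searching are outside the labor force — including those who want a job but have given up searching).
Civilian working-age population = 197.79 + 72.53 = 270.32 million.
Unemployment rate = 19.27 / 197.79 = 9.74%.
Labor force participation rate = 197.79 / 270.32 = 73.17%.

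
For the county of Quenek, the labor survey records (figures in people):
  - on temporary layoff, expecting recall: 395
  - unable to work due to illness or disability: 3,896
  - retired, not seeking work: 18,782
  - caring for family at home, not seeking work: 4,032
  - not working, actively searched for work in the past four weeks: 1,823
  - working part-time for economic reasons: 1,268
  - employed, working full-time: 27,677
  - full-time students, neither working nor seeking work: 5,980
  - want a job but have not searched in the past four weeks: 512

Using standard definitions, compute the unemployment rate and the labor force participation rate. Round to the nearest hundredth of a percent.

Unemployment rate ≈ 7.12%; labor force participation rate ≈ 48.42%.

Employed = 1,268 + 27,677 = 28,945 (anyone who worked, including part-time for economic reasons, counts as employed).
Unemployed = 395 + 1,823 = 2,218 (jobless and actively searching, or on temporary layoff).
Labor force = 28,945 + 2,218 = 31,163.
Not in labor force = 3,896 + 18,782 + 4,032 + 5,980 + 512 = 33,202 (those not working and not actively searching are outside the labor force — including those who want a job but have given up searching).
Civilian working-age population = 31,163 + 33,202 = 64,365.
Unemployment rate = 2,218 / 31,163 = 7.12%.
Labor force participation rate = 31,163 / 64,365 = 48.42%.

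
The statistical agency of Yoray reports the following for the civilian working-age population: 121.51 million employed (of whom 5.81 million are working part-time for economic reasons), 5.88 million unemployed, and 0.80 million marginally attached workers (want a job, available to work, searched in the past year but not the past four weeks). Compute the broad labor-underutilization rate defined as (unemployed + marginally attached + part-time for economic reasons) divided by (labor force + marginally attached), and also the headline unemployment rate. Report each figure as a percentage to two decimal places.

Labor force = 121.51 + 5.88 = 127.39 million.
Numerator = 5.88 + 0.80 + 5.81 = 12.49 million.
Denominator = 127.39 + 0.80 = 128.19 million.
Broad rate = 12.49 / 128.19 = 9.74%.
Headline unemployment rate = 5.88 / 127.39 = 4.62%.

Broad underutilization rate ≈ 9.74%; headline unemployment rate ≈ 4.62%.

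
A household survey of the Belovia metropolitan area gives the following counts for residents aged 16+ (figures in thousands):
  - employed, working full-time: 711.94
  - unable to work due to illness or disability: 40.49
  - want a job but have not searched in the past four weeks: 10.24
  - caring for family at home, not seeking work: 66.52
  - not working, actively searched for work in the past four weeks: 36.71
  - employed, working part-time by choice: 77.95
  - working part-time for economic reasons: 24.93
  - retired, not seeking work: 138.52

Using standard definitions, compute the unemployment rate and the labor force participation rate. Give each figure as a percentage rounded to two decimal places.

Employed = 711.94 + 77.95 + 24.93 = 814.82 thousand (anyone who worked, including part-time for economic reasons, counts as employed).
Unemployed = 36.71 thousand.
Labor force = 814.82 + 36.71 = 851.53 thousand.
Not in labor force = 40.49 + 10.24 + 66.52 + 138.52 = 255.77 thousand (those not working and not actively searching are outside the labor force — including those who want a job but have given up searching).
Civilian working-age population = 851.53 + 255.77 = 1,107.30 thousand.
Unemployment rate = 36.71 / 851.53 = 4.31%.
Labor force participation rate = 851.53 / 1,107.30 = 76.90%.

Unemployment rate ≈ 4.31%; labor force participation rate ≈ 76.90%.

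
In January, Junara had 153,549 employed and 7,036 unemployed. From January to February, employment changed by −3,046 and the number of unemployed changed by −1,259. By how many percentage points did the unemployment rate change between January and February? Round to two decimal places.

January: labor force = 153,549 + 7,036 = 160,585; u = 7,036/160,585 = 4.38%.
February: labor force = 150,503 + 5,777 = 156,280; u = 5,777/156,280 = 3.70%.
Change = 3.70% − 4.38% = −0.68 pp.

The unemployment rate changed by −0.68 percentage points.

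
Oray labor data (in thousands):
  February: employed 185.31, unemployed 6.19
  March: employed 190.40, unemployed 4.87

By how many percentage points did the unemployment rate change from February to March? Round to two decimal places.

The unemployment rate changed by −0.74 percentage points.

February: labor force = 185.31 + 6.19 = 191.50; u = 6.19/191.50 = 3.23%.
March: labor force = 190.40 + 4.87 = 195.27; u = 4.87/195.27 = 2.49%.
Change = 2.49% − 3.23% = −0.74 pp.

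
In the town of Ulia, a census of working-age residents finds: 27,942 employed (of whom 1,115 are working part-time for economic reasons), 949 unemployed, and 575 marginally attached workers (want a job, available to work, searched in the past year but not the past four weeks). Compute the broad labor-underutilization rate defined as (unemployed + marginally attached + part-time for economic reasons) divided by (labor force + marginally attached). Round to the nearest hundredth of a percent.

Broad underutilization rate ≈ 8.96%.

Labor force = 27,942 + 949 = 28,891.
Numerator = 949 + 575 + 1,115 = 2,639.
Denominator = 28,891 + 575 = 29,466.
Broad rate = 2,639 / 29,466 = 8.96%.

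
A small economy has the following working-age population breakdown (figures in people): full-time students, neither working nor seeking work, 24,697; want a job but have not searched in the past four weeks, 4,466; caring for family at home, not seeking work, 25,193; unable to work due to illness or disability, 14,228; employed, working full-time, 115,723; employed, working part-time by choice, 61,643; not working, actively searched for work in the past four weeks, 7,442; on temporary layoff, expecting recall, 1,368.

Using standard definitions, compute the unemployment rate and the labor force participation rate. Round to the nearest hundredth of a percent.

Employed = 115,723 + 61,643 = 177,366.
Unemployed = 7,442 + 1,368 = 8,810 (jobless and actively searching, or on temporary layoff).
Labor force = 177,366 + 8,810 = 186,176.
Not in labor force = 24,697 + 4,466 + 25,193 + 14,228 = 68,584 (those not working and not actively searching are outside the labor force — including those who want a job but have given up searching).
Civilian working-age population = 186,176 + 68,584 = 254,760.
Unemployment rate = 8,810 / 186,176 = 4.73%.
Labor force participation rate = 186,176 / 254,760 = 73.08%.

Unemployment rate ≈ 4.73%; labor force participation rate ≈ 73.08%.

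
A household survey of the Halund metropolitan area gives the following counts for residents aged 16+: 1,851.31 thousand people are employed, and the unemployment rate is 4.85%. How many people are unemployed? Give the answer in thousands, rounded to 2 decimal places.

Let U be the number unemployed. The labor force is E + U, and U/(E+U) = 0.0485.
So U = 0.0485 × 1,851.31 / (1 − 0.0485) = 89.7885 / 0.9515 ≈ 94.37 thousand.

About 94.37 thousand are unemployed.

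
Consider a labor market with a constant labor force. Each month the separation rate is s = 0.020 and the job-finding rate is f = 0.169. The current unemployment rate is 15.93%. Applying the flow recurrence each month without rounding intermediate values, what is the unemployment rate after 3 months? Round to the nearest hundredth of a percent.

With a fixed labor force, u_{t+1} = u_t + s·(1−u_t) − f·u_t = u_t·(1−s−f) + s.
Here 1−s−f = 0.811 and s = 0.020.
u_1 = 0.159300 × 0.811 + 0.020 = 0.149192.
u_2 = 0.149192 × 0.811 + 0.020 = 0.140995.
u_3 = 0.140995 × 0.811 + 0.020 = 0.134347.

Unemployment rate after three months ≈ 13.43%.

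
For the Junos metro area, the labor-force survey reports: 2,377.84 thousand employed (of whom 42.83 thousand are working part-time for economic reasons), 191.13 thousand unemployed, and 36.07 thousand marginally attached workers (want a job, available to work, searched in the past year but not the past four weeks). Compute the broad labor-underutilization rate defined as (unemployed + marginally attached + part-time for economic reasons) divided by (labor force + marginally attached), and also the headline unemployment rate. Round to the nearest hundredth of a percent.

Broad underutilization rate ≈ 10.37%; headline unemployment rate ≈ 7.44%.

Labor force = 2,377.84 + 191.13 = 2,568.97 thousand.
Numerator = 191.13 + 36.07 + 42.83 = 270.03 thousand.
Denominator = 2,568.97 + 36.07 = 2,605.04 thousand.
Broad rate = 270.03 / 2,605.04 = 10.37%.
Headline unemployment rate = 191.13 / 2,568.97 = 7.44%.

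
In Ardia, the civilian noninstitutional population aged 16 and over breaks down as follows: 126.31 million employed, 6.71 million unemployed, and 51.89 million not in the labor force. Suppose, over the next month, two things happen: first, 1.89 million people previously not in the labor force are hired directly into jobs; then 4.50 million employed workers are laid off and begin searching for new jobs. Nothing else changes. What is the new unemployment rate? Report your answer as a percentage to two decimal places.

New unemployment rate ≈ 8.31%.

Initially, labor force = 126.31 + 6.71 = 133.02 million, so u = 6.71/133.02 = 5.04%.
After the first change, employed and labor force both rise by 1.89; unemployed unchanged → E = 128.20, U = 6.71, labor force = 134.91 million.
After the second change, employed falls and unemployed rises by 4.50; labor force unchanged → E = 123.70, U = 11.21, labor force = 134.91 million.
New unemployment rate = 11.21 / 134.91 = 8.31%.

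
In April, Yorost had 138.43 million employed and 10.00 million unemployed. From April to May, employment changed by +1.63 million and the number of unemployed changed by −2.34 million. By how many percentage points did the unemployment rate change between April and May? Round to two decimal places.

April: labor force = 138.43 + 10.00 = 148.43; u = 10.00/148.43 = 6.74%.
May: labor force = 140.06 + 7.66 = 147.72; u = 7.66/147.72 = 5.19%.
Change = 5.19% − 6.74% = −1.55 pp.

The unemployment rate changed by −1.55 percentage points.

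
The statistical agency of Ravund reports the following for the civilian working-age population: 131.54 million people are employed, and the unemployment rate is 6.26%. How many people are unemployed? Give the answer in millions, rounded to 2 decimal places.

About 8.78 million are unemployed.

Let U be the number unemployed. The labor force is E + U, and U/(E+U) = 0.0626.
So U = 0.0626 × 131.54 / (1 − 0.0626) = 8.2344 / 0.9374 ≈ 8.78 million.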